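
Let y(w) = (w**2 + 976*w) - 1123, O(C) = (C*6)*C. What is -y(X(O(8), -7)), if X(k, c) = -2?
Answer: 3071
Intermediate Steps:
O(C) = 6*C**2 (O(C) = (6*C)*C = 6*C**2)
y(w) = -1123 + w**2 + 976*w
-y(X(O(8), -7)) = -(-1123 + (-2)**2 + 976*(-2)) = -(-1123 + 4 - 1952) = -1*(-3071) = 3071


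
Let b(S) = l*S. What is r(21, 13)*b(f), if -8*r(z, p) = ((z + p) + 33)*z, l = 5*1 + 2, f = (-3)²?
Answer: -88641/8 ≈ -11080.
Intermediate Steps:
f = 9
l = 7 (l = 5 + 2 = 7)
r(z, p) = -z*(33 + p + z)/8 (r(z, p) = -((z + p) + 33)*z/8 = -((p + z) + 33)*z/8 = -(33 + p + z)*z/8 = -z*(33 + p + z)/8)
b(S) = 7*S
r(21, 13)*b(f) = (-⅛*21*(33 + 13 + 21))*(7*9) = -⅛*21*67*63 = -1407/8*63 = -88641/8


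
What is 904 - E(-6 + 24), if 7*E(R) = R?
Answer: 6310/7 ≈ 901.43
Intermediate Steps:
E(R) = R/7
904 - E(-6 + 24) = 904 - (-6 + 24)/7 = 904 - 18/7 = 6310/7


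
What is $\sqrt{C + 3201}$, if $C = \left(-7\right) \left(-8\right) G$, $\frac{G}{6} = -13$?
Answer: $i \sqrt{1167} \approx 34.161 i$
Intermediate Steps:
$G = -78$ ($G = 6 \left(-13\right) = -78$)
$C = -4368$ ($C = \left(-7\right) \left(-8\right) \left(-78\right) = 56 \left(-78\right) = -4368$)
$\sqrt{C + 3201} = \sqrt{-4368 + 3201} = \sqrt{-1167} = i \sqrt{1167}$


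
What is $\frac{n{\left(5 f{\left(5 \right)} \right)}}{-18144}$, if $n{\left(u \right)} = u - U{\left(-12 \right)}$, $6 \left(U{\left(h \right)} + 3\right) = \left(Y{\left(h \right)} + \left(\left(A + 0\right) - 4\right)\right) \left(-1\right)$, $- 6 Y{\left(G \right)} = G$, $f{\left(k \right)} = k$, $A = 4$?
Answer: $- \frac{85}{54432} \approx -0.0015616$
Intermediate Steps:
$Y{\left(G \right)} = - \frac{G}{6}$
$U{\left(h \right)} = -3 + \frac{h}{36}$ ($U{\left(h \right)} = -3 + \frac{\left(- \frac{h}{6} + \left(\left(4 + 0\right) - 4\right)\right) \left(-1\right)}{6} = -3 + \frac{\left(- \frac{h}{6} + \left(4 - 4\right)\right) \left(-1\right)}{6} = -3 + \frac{\left(- \frac{h}{6} + 0\right) \left(-1\right)}{6} = -3 + \frac{- \frac{h}{6} \left(-1\right)}{6} = -3 + \frac{\frac{1}{6} h}{6} = -3 + \frac{h}{36}$)
$n{\left(u \right)} = \frac{10}{3} + u$ ($n{\left(u \right)} = u - \left(-3 + \frac{1}{36} \left(-12\right)\right) = u - \left(-3 - \frac{1}{3}\right) = u - - \frac{10}{3} = u + \frac{10}{3} = \frac{10}{3} + u$)
$\frac{n{\left(5 f{\left(5 \right)} \right)}}{-18144} = \frac{\frac{10}{3} + 5 \cdot 5}{-18144} = \left(\frac{10}{3} + 25\right) \left(- \frac{1}{18144}\right) = \frac{85}{3} \left(- \frac{1}{18144}\right) = - \frac{85}{54432}$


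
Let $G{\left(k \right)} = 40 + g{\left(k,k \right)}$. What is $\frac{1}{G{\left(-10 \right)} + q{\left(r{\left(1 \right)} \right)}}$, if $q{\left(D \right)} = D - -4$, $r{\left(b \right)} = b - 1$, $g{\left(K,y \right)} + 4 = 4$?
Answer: $\frac{1}{44} \approx 0.022727$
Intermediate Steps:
$g{\left(K,y \right)} = 0$ ($g{\left(K,y \right)} = -4 + 4 = 0$)
$r{\left(b \right)} = -1 + b$ ($r{\left(b \right)} = b - 1 = -1 + b$)
$G{\left(k \right)} = 40$ ($G{\left(k \right)} = 40 + 0 = 40$)
$q{\left(D \right)} = 4 + D$ ($q{\left(D \right)} = D + 4 = 4 + D$)
$\frac{1}{G{\left(-10 \right)} + q{\left(r{\left(1 \right)} \right)}} = \frac{1}{40 + \left(4 + \left(-1 + 1\right)\right)} = \frac{1}{40 + \left(4 + 0\right)} = \frac{1}{40 + 4} = \frac{1}{44}$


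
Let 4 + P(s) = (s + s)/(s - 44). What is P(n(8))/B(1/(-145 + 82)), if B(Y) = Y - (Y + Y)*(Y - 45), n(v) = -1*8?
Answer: 190512/74555 ≈ 2.5553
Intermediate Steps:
n(v) = -8
B(Y) = Y - 2*Y*(-45 + Y)
P(s) = -4 + 2*s/(-44 + s) (P(s) = -4 + (s + s)/(s - 44) = -4 + (2*s)/(-44 + s) = -4 + 2*s/(-44 + s))
P(n(8))/B(1/(-145 + 82)) = (2*(88 - 1*(-8))/(-44 - 8))/(((91 - 2/(-145 + 82))/(-145 + 82))) = (2*(88 + 8)/(-52))/(((91 - 2/(-63))/(-63))) = (2*(-1/52)*96)/((-(91 - 2*(-1/63))/63)) = -48*(-63/(91 + 2/63))/13 = -48/(13*((-1/63*5735/63))) = -48/(13*(-5735/3969)) = -48/13*(-3969/5735) = 190512/74555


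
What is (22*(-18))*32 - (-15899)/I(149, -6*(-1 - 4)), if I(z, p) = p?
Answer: -364261/30 ≈ -12142.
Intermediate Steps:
(22*(-18))*32 - (-15899)/I(149, -6*(-1 - 4)) = (22*(-18))*32 - (-15899)/((-6*(-1 - 4))) = -396*32 - (-15899)/((-6*(-5))) = -12672 - (-15899)/30 = -12672 - 1*(-15899/30) = -12672 + 15899/30 = -364261/30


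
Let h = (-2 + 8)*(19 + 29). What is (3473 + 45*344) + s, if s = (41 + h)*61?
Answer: 39022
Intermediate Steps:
h = 288 (h = 6*48 = 288)
s = 20069 (s = (41 + 288)*61 = 329*61 = 20069)
(3473 + 45*344) + s = (3473 + 45*344) + 20069 = (3473 + 15480) + 20069 = 18953 + 20069 = 39022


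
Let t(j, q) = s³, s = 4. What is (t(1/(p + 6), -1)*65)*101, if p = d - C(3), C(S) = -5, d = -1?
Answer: 420160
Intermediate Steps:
p = 4 (p = -1 - 1*(-5) = -1 + 5 = 4)
t(j, q) = 64 (t(j, q) = 4³ = 64)
(t(1/(p + 6), -1)*65)*101 = (64*65)*101 = 4160*101 = 420160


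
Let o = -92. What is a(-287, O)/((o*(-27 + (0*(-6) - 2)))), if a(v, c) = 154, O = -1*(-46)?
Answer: 77/1334 ≈ 0.057721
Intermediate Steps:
O = 46
a(-287, O)/((o*(-27 + (0*(-6) - 2)))) = 154/((-92*(-27 + (0*(-6) - 2)))) = 154/((-92*(-27 + (0 - 2)))) = 154/((-92*(-27 - 2))) = 154/((-92*(-29))) = 154/2668 = 154*(1/2668) = 77/1334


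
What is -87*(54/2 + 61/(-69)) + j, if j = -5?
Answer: -52373/23 ≈ -2277.1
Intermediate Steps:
-87*(54/2 + 61/(-69)) + j = -87*(54/2 + 61/(-69)) - 5 = -87*(54*(½) + 61*(-1/69)) - 5 = -87*(27 - 61/69) - 5 = -87*1802/69 - 5 = -52258/23 - 5 = -52373/23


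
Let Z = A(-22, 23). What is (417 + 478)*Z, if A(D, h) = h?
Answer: 20585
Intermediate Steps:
Z = 23
(417 + 478)*Z = (417 + 478)*23 = 895*23 = 20585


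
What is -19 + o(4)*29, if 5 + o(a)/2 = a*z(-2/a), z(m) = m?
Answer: -425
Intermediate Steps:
o(a) = -14 (o(a) = -10 + 2*(a*(-2/a)) = -10 + 2*(-2) = -10 - 4 = -14)
-19 + o(4)*29 = -19 - 14*29 = -19 - 406 = -425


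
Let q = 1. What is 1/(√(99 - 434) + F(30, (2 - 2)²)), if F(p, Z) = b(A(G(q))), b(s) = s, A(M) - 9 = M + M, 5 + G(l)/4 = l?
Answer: -23/864 - I*√335/864 ≈ -0.02662 - 0.021184*I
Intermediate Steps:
G(l) = -20 + 4*l
A(M) = 9 + 2*M (A(M) = 9 + (M + M) = 9 + 2*M)
F(p, Z) = -23 (F(p, Z) = 9 + 2*(-20 + 4*1) = 9 + 2*(-20 + 4) = 9 + 2*(-16) = 9 - 32 = -23)
1/(√(99 - 434) + F(30, (2 - 2)²)) = 1/(√(99 - 434) - 23) = 1/(√(-335) - 23) = 1/(I*√335 - 23) = 1/(-23 + I*√335)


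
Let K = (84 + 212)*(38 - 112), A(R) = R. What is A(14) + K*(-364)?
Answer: 7973070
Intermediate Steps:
K = -21904 (K = 296*(-74) = -21904)
A(14) + K*(-364) = 14 - 21904*(-364) = 14 + 7973056 = 7973070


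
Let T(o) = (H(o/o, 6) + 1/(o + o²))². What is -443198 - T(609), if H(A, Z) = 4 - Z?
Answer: -61164012276474241/138004820100 ≈ -4.4320e+5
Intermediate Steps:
T(o) = (-2 + 1/(o + o²))² (T(o) = ((4 - 1*6) + 1/(o + o²))² = ((4 - 6) + 1/(o + o²))² = (-2 + 1/(o + o²))²)
-443198 - T(609) = -443198 - (-1 + 2*609 + 2*609²)²/(609²*(1 + 609)²) = -443198 - (-1 + 1218 + 2*370881)²/(370881*610²) = -443198 - (-1 + 1218 + 741762)²/(370881*372100) = -443198 - 742979²/(370881*372100) = -443198 - 552017794441/(370881*372100) = -443198 - 1*552017794441/138004820100 = -443198 - 552017794441/138004820100 = -61164012276474241/138004820100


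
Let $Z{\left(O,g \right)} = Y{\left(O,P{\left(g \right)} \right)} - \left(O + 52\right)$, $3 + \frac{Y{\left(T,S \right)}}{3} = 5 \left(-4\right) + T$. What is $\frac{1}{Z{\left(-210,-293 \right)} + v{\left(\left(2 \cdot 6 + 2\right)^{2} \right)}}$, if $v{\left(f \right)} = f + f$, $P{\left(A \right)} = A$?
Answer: $- \frac{1}{149} \approx -0.0067114$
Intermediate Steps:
$Y{\left(T,S \right)} = -69 + 3 T$ ($Y{\left(T,S \right)} = -9 + 3 \left(5 \left(-4\right) + T\right) = -9 + 3 \left(-20 + T\right) = -9 + \left(-60 + 3 T\right) = -69 + 3 T$)
$Z{\left(O,g \right)} = -121 + 2 O$ ($Z{\left(O,g \right)} = \left(-69 + 3 O\right) - \left(O + 52\right) = \left(-69 + 3 O\right) - \left(52 + O\right) = -121 + 2 O$)
$v{\left(f \right)} = 2 f$
$\frac{1}{Z{\left(-210,-293 \right)} + v{\left(\left(2 \cdot 6 + 2\right)^{2} \right)}} = \frac{1}{\left(-121 + 2 \left(-210\right)\right) + 2 \left(2 \cdot 6 + 2\right)^{2}} = \frac{1}{\left(-121 - 420\right) + 2 \left(12 + 2\right)^{2}} = \frac{1}{-541 + 2 \cdot 14^{2}} = \frac{1}{-541 + 2 \cdot 196} = \frac{1}{-541 + 392} = \frac{1}{-149} = - \frac{1}{149}$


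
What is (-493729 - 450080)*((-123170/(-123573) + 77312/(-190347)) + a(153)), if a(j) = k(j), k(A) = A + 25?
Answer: -440524196635476532/2613527759 ≈ -1.6856e+8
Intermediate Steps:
k(A) = 25 + A
a(j) = 25 + j
(-493729 - 450080)*((-123170/(-123573) + 77312/(-190347)) + a(153)) = (-493729 - 450080)*((-123170/(-123573) + 77312/(-190347)) + (25 + 153)) = -943809*((-123170*(-1/123573) + 77312*(-1/190347)) + 178) = -943809*((123170/123573 - 77312/190347) + 178) = -943809*(4630454738/7840583277 + 178) = -943809*1400254278044/7840583277 = -440524196635476532/2613527759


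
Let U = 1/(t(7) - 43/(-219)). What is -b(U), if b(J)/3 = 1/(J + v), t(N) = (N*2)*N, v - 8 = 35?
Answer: -64515/924934 ≈ -0.069751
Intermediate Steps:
v = 43 (v = 8 + 35 = 43)
t(N) = 2*N² (t(N) = (2*N)*N = 2*N²)
U = 219/21505 (U = 1/(2*7² - 43/(-219)) = 1/(2*49 - 43*(-1/219)) = 1/(98 + 43/219) = 1/(21505/219) = 219/21505 ≈ 0.010184)
b(J) = 3/(43 + J) (b(J) = 3/(J + 43) = 3/(43 + J))
-b(U) = -3/(43 + 219/21505) = -3/924934/21505 = -3*21505/924934 = -1*64515/924934 = -64515/924934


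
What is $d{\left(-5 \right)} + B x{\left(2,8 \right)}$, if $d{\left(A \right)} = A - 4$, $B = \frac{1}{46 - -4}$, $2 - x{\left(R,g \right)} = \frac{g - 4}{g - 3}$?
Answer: $- \frac{1122}{125} \approx -8.976$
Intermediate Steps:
$x{\left(R,g \right)} = 2 - \frac{-4 + g}{-3 + g}$ ($x{\left(R,g \right)} = 2 - \frac{g - 4}{g - 3} = 2 - \frac{-4 + g}{-3 + g}$)
$B = \frac{1}{50}$ ($B = \frac{1}{46 + 4} = \frac{1}{50} \approx 0.02$)
$d{\left(A \right)} = -4 + A$
$d{\left(-5 \right)} + B x{\left(2,8 \right)} = \left(-4 - 5\right) + \frac{\frac{1}{-3 + 8} \left(-2 + 8\right)}{50} = -9 + \frac{\frac{1}{5} \cdot 6}{50} = -9 + \frac{1}{50} \cdot \frac{6}{5} = -9 + \frac{3}{125} = - \frac{1122}{125}$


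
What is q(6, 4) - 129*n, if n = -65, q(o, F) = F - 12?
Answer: 8377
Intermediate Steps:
q(o, F) = -12 + F
q(6, 4) - 129*n = (-12 + 4) - 129*(-65) = -8 + 8385 = 8377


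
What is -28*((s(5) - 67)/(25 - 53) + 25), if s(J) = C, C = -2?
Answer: -769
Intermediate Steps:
s(J) = -2
-28*((s(5) - 67)/(25 - 53) + 25) = -28*((-2 - 67)/(25 - 53) + 25) = -28*(-69/(-28) + 25) = -28*(-69*(-1/28) + 25) = -28*(69/28 + 25) = -28*769/28 = -769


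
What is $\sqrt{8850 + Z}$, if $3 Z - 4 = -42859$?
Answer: $i \sqrt{5435} \approx 73.722 i$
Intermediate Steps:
$Z = -14285$ ($Z = \frac{4}{3} + \frac{1}{3} \left(-42859\right) = \frac{4}{3} - \frac{42859}{3} = -14285$)
$\sqrt{8850 + Z} = \sqrt{8850 - 14285} = \sqrt{-5435} = i \sqrt{5435}$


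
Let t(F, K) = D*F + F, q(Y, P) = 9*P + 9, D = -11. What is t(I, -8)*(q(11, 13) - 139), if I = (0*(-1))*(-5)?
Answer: 0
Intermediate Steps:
q(Y, P) = 9 + 9*P
I = 0 (I = 0*(-5) = 0)
t(F, K) = -10*F (t(F, K) = -11*F + F = -10*F)
t(I, -8)*(q(11, 13) - 139) = (-10*0)*((9 + 9*13) - 139) = 0*((9 + 117) - 139) = 0*(126 - 139) = 0*(-13) = 0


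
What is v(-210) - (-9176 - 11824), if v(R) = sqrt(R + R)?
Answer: 21000 + 2*I*sqrt(105) ≈ 21000.0 + 20.494*I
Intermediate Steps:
v(R) = sqrt(2)*sqrt(R) (v(R) = sqrt(2*R) = sqrt(2)*sqrt(R))
v(-210) - (-9176 - 11824) = sqrt(2)*sqrt(-210) - (-9176 - 11824) = sqrt(2)*(I*sqrt(210)) - 1*(-21000) = 2*I*sqrt(105) + 21000 = 21000 + 2*I*sqrt(105)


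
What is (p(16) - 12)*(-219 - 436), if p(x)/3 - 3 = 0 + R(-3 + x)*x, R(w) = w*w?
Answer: -5311395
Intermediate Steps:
R(w) = w²
p(x) = 9 + 3*x*(-3 + x)² (p(x) = 9 + 3*(0 + (-3 + x)²*x) = 9 + 3*(0 + x*(-3 + x)²) = 9 + 3*(x*(-3 + x)²) = 9 + 3*x*(-3 + x)²)
(p(16) - 12)*(-219 - 436) = ((9 + 3*16*(-3 + 16)²) - 12)*(-219 - 436) = ((9 + 3*16*13²) - 12)*(-655) = ((9 + 3*16*169) - 12)*(-655) = ((9 + 8112) - 12)*(-655) = (8121 - 12)*(-655) = 8109*(-655) = -5311395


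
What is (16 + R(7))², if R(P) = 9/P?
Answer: 14641/49 ≈ 298.80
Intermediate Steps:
(16 + R(7))² = (16 + 9/7)² = (121/7)² = 14641/49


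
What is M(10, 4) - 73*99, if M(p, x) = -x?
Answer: -7231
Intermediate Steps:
M(10, 4) - 73*99 = -1*4 - 73*99 = -4 - 7227 = -7231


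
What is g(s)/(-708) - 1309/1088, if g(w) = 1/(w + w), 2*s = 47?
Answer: -640579/532416 ≈ -1.2032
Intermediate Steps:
s = 47/2 (s = (½)*47 = 47/2 ≈ 23.500)
g(w) = 1/(2*w)
g(s)/(-708) - 1309/1088 = (1/(2*(47/2)))/(-708) - 1309/1088 = ((½)*(2/47))*(-1/708) - 1309*1/1088 = (1/47)*(-1/708) - 77/64 = -1/33276 - 77/64 = -640579/532416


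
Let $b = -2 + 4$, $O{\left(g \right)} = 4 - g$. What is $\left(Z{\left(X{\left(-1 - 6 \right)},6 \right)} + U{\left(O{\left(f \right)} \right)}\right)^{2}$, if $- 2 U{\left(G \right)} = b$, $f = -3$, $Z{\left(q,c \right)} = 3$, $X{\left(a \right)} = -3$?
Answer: $4$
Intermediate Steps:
$b = 2$
$U{\left(G \right)} = -1$ ($U{\left(G \right)} = \left(- \frac{1}{2}\right) 2 = -1$)
$\left(Z{\left(X{\left(-1 - 6 \right)},6 \right)} + U{\left(O{\left(f \right)} \right)}\right)^{2} = \left(3 - 1\right)^{2} = 2^{2} = 4$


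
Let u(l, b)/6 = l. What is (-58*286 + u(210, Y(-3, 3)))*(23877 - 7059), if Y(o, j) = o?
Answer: -257786304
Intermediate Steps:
u(l, b) = 6*l
(-58*286 + u(210, Y(-3, 3)))*(23877 - 7059) = (-58*286 + 6*210)*(23877 - 7059) = (-16588 + 1260)*16818 = -15328*16818 = -257786304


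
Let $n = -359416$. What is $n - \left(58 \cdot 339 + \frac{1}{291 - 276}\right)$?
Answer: $- \frac{5686171}{15} \approx -3.7908 \cdot 10^{5}$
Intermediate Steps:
$n - \left(58 \cdot 339 + \frac{1}{291 - 276}\right) = -359416 - \left(58 \cdot 339 + \frac{1}{291 - 276}\right) = -359416 - \left(19662 + \frac{1}{15}\right) = -359416 - \frac{294931}{15} = - \frac{5686171}{15}$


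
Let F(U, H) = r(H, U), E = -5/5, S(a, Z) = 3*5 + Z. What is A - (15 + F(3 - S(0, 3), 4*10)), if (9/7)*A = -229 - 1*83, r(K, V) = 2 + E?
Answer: -776/3 ≈ -258.67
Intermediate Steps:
S(a, Z) = 15 + Z
E = -1 (E = -5*⅕ = -1)
r(K, V) = 1 (r(K, V) = 2 - 1 = 1)
F(U, H) = 1
A = -728/3 (A = 7*(-229 - 1*83)/9 = 7*(-229 - 83)/9 = (7/9)*(-312) = -728/3 ≈ -242.67)
A - (15 + F(3 - S(0, 3), 4*10)) = -728/3 - (15 + 1) = -728/3 - 1*16 = -728/3 - 16 = -776/3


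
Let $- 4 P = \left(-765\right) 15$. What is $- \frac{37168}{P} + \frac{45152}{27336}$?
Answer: $- \frac{8691124}{768825} \approx -11.304$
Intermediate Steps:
$P = \frac{11475}{4}$ ($P = - \frac{\left(-765\right) 15}{4} = \left(- \frac{1}{4}\right) \left(-11475\right) = \frac{11475}{4} \approx 2868.8$)
$- \frac{37168}{P} + \frac{45152}{27336} = - \frac{37168}{\frac{11475}{4}} + \frac{45152}{27336} = \left(-37168\right) \frac{4}{11475} + 45152 \cdot \frac{1}{27336} = - \frac{148672}{11475} + \frac{332}{201} = - \frac{8691124}{768825}$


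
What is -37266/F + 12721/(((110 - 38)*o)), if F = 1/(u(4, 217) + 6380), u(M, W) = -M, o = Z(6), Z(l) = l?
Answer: -102646650191/432 ≈ -2.3761e+8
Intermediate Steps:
o = 6
F = 1/6376 (F = 1/(-1*4 + 6380) = 1/(-4 + 6380) = 1/6376 ≈ 0.00015684)
-37266/F + 12721/(((110 - 38)*o)) = -37266/1/6376 + 12721/(((110 - 38)*6)) = -37266*6376 + 12721/((72*6)) = -237608016 + 12721/432 = -102646650191/432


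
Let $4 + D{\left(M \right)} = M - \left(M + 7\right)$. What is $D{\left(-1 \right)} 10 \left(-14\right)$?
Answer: $1540$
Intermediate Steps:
$D{\left(M \right)} = -11$ ($D{\left(M \right)} = -4 + \left(M - \left(M + 7\right)\right) = -4 + \left(M - \left(7 + M\right)\right) = -4 - 7 = -11$)
$D{\left(-1 \right)} 10 \left(-14\right) = - 11 \cdot 10 \left(-14\right) = \left(-11\right) \left(-140\right) = 1540$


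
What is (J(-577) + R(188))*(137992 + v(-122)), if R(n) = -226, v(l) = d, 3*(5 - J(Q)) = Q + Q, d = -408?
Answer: 67553744/3 ≈ 2.2518e+7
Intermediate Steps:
J(Q) = 5 - 2*Q/3 (J(Q) = 5 - (Q + Q)/3 = 5 - 2*Q/3)
v(l) = -408
(J(-577) + R(188))*(137992 + v(-122)) = ((5 - 2/3*(-577)) - 226)*(137992 - 408) = ((5 + 1154/3) - 226)*137584 = (1169/3 - 226)*137584 = (491/3)*137584 = 67553744/3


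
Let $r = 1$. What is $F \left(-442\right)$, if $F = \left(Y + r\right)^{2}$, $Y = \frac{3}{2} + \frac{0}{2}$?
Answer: $- \frac{5525}{2} \approx -2762.5$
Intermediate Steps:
$Y = \frac{3}{2}$ ($Y = 3 \cdot \frac{1}{2} + 0 \cdot \frac{1}{2} = \frac{3}{2} + 0 = \frac{3}{2} \approx 1.5$)
$F = \frac{25}{4}$ ($F = \left(\frac{3}{2} + 1\right)^{2} = \left(\frac{5}{2}\right)^{2} = \frac{25}{4} \approx 6.25$)
$F \left(-442\right) = \frac{25}{4} \left(-442\right) = - \frac{5525}{2}$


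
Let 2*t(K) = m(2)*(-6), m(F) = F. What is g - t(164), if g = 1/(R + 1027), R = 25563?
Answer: 159541/26590 ≈ 6.0000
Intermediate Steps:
g = 1/26590 (g = 1/(25563 + 1027) = 1/26590 ≈ 3.7608e-5)
t(K) = -6 (t(K) = (2*(-6))/2 = (½)*(-12) = -6)
g - t(164) = 1/26590 - 1*(-6) = 1/26590 + 6 = 159541/26590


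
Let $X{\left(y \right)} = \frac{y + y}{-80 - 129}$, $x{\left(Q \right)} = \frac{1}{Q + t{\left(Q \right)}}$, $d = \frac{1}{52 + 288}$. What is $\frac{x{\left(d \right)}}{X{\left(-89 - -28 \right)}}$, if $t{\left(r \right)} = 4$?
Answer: $\frac{35530}{83021} \approx 0.42796$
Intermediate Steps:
$d = \frac{1}{340} \approx 0.0029412$
$x{\left(Q \right)} = \frac{1}{4 + Q}$ ($x{\left(Q \right)} = \frac{1}{Q + 4} = \frac{1}{4 + Q}$)
$X{\left(y \right)} = - \frac{2 y}{209}$ ($X{\left(y \right)} = \frac{2 y}{-209} = 2 y \left(- \frac{1}{209}\right) = - \frac{2 y}{209}$)
$\frac{x{\left(d \right)}}{X{\left(-89 - -28 \right)}} = \frac{1}{\left(4 + \frac{1}{340}\right) \left(- \frac{2 \left(-89 - -28\right)}{209}\right)} = \frac{1}{\frac{1361}{340} \left(- \frac{2 \left(-89 + 28\right)}{209}\right)} = \frac{340}{1361 \left(\left(- \frac{2}{209}\right) \left(-61\right)\right)} = \frac{340}{1361 \cdot \frac{122}{209}} = \frac{340}{1361} \cdot \frac{209}{122} = \frac{35530}{83021}$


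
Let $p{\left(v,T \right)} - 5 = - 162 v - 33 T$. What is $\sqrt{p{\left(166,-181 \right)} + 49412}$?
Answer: $\sqrt{28498} \approx 168.81$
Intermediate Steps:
$p{\left(v,T \right)} = 5 - 162 v - 33 T$ ($p{\left(v,T \right)} = 5 - \left(33 T + 162 v\right) = 5 - 162 v - 33 T$)
$\sqrt{p{\left(166,-181 \right)} + 49412} = \sqrt{\left(5 - 26892 - -5973\right) + 49412} = \sqrt{\left(5 - 26892 + 5973\right) + 49412} = \sqrt{-20914 + 49412} = \sqrt{28498}$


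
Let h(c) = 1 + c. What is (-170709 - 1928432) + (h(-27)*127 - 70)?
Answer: -2102513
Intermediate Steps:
(-170709 - 1928432) + (h(-27)*127 - 70) = (-170709 - 1928432) + ((1 - 27)*127 - 70) = -2099141 + (-26*127 - 70) = -2099141 + (-3302 - 70) = -2099141 - 3372 = -2102513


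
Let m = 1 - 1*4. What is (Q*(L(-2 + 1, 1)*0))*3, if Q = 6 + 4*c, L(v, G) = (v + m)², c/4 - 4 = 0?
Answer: 0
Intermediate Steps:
c = 16 (c = 16 + 4*0 = 16 + 0 = 16)
m = -3 (m = 1 - 4 = -3)
L(v, G) = (-3 + v)² (L(v, G) = (v - 3)² = (-3 + v)²)
Q = 70 (Q = 6 + 4*16 = 6 + 64 = 70)
(Q*(L(-2 + 1, 1)*0))*3 = (70*((-3 + (-2 + 1))²*0))*3 = (70*((-3 - 1)²*0))*3 = (70*((-4)²*0))*3 = (70*(16*0))*3 = (70*0)*3 = 0*3 = 0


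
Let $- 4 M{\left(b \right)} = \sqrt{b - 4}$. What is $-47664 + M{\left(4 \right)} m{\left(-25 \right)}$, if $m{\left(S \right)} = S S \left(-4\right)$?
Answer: $-47664$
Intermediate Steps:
$m{\left(S \right)} = - 4 S^{2}$ ($m{\left(S \right)} = S^{2} \left(-4\right) = - 4 S^{2}$)
$M{\left(b \right)} = - \frac{\sqrt{-4 + b}}{4}$ ($M{\left(b \right)} = - \frac{\sqrt{b - 4}}{4} = - \frac{\sqrt{-4 + b}}{4}$)
$-47664 + M{\left(4 \right)} m{\left(-25 \right)} = -47664 + - \frac{\sqrt{-4 + 4}}{4} \left(- 4 \left(-25\right)^{2}\right) = -47664 + - \frac{\sqrt{0}}{4} \left(\left(-4\right) 625\right) = -47664 + \left(- \frac{1}{4}\right) 0 \left(-2500\right) = -47664 + 0 \left(-2500\right) = -47664 + 0 = -47664$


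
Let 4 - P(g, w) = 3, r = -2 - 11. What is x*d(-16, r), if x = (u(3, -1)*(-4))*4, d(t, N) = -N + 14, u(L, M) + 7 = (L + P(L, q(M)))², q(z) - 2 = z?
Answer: -3888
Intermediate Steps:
r = -13
q(z) = 2 + z
P(g, w) = 1 (P(g, w) = 4 - 1*3 = 4 - 3 = 1)
u(L, M) = -7 + (1 + L)² (u(L, M) = -7 + (L + 1)² = -7 + (1 + L)²)
d(t, N) = 14 - N
x = -144 (x = ((-7 + (1 + 3)²)*(-4))*4 = ((-7 + 4²)*(-4))*4 = ((-7 + 16)*(-4))*4 = (9*(-4))*4 = -36*4 = -144)
x*d(-16, r) = -144*(14 - 1*(-13)) = -144*(14 + 13) = -144*27 = -3888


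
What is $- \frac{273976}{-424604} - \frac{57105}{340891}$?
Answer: $\frac{367813517}{769913203} \approx 0.47773$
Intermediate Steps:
$- \frac{273976}{-424604} - \frac{57105}{340891} = \left(-273976\right) \left(- \frac{1}{424604}\right) - \frac{1215}{7253} = \frac{68494}{106151} - \frac{1215}{7253} = \frac{367813517}{769913203}$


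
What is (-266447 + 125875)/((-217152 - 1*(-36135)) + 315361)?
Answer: -35143/33586 ≈ -1.0464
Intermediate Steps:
(-266447 + 125875)/((-217152 - 1*(-36135)) + 315361) = -140572/((-217152 + 36135) + 315361) = -140572/(-181017 + 315361) = -140572/134344 = -140572*1/134344 = -35143/33586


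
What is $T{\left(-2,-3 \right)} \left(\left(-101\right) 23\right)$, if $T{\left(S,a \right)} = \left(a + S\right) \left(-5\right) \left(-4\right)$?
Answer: $232300$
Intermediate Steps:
$T{\left(S,a \right)} = 20 S + 20 a$ ($T{\left(S,a \right)} = \left(S + a\right) \left(-5\right) \left(-4\right) = \left(- 5 S - 5 a\right) \left(-4\right) = 20 S + 20 a$)
$T{\left(-2,-3 \right)} \left(\left(-101\right) 23\right) = \left(20 \left(-2\right) + 20 \left(-3\right)\right) \left(\left(-101\right) 23\right) = \left(-40 - 60\right) \left(-2323\right) = \left(-100\right) \left(-2323\right) = 232300$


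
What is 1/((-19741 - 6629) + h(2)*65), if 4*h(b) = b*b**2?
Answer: -1/26240 ≈ -3.8110e-5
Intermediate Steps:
h(b) = b**3/4 (h(b) = (b*b**2)/4 = b**3/4)
1/((-19741 - 6629) + h(2)*65) = 1/((-19741 - 6629) + ((1/4)*2**3)*65) = 1/(-26370 + ((1/4)*8)*65) = 1/(-26370 + 2*65) = 1/(-26370 + 130) = 1/(-26240) = -1/26240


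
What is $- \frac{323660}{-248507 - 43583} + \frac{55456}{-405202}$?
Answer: $\frac{5747476814}{5917772609} \approx 0.97122$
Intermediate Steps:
$- \frac{323660}{-248507 - 43583} + \frac{55456}{-405202} = - \frac{323660}{-292090} + 55456 \left(- \frac{1}{405202}\right) = \left(-323660\right) \left(- \frac{1}{292090}\right) - \frac{27728}{202601} = \frac{32366}{29209} - \frac{27728}{202601} = \frac{5747476814}{5917772609}$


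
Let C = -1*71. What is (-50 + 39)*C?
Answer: 781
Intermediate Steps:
C = -71
(-50 + 39)*C = (-50 + 39)*(-71) = -11*(-71) = 781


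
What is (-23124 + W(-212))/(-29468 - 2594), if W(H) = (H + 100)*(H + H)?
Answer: -12182/16031 ≈ -0.75990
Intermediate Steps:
W(H) = 2*H*(100 + H) (W(H) = (100 + H)*(2*H) = 2*H*(100 + H))
(-23124 + W(-212))/(-29468 - 2594) = (-23124 + 2*(-212)*(100 - 212))/(-29468 - 2594) = (-23124 + 2*(-212)*(-112))/(-32062) = (-23124 + 47488)*(-1/32062) = 24364*(-1/32062) = -12182/16031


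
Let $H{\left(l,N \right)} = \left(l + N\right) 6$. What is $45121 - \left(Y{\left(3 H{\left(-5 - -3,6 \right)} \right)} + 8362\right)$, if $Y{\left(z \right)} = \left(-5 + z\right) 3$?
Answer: $36558$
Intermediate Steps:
$H{\left(l,N \right)} = 6 N + 6 l$ ($H{\left(l,N \right)} = \left(N + l\right) 6 = 6 N + 6 l$)
$Y{\left(z \right)} = -15 + 3 z$
$45121 - \left(Y{\left(3 H{\left(-5 - -3,6 \right)} \right)} + 8362\right) = 45121 - \left(\left(-15 + 3 \cdot 3 \left(6 \cdot 6 + 6 \left(-5 - -3\right)\right)\right) + 8362\right) = 45121 - \left(\left(-15 + 3 \cdot 3 \left(36 + 6 \left(-5 + 3\right)\right)\right) + 8362\right) = 45121 - \left(\left(-15 + 3 \cdot 3 \left(36 + 6 \left(-2\right)\right)\right) + 8362\right) = 45121 - \left(\left(-15 + 3 \cdot 3 \left(36 - 12\right)\right) + 8362\right) = 45121 - \left(\left(-15 + 3 \cdot 3 \cdot 24\right) + 8362\right) = 45121 - \left(\left(-15 + 3 \cdot 72\right) + 8362\right) = 45121 - \left(\left(-15 + 216\right) + 8362\right) = 45121 - \left(201 + 8362\right) = 45121 - 8563 = 36558$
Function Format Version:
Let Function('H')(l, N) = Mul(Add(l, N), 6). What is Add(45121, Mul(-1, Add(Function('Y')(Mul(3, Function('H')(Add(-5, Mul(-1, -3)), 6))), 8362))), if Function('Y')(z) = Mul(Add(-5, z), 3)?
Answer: 36558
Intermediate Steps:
Function('H')(l, N) = Add(Mul(6, N), Mul(6, l)) (Function('H')(l, N) = Mul(Add(N, l), 6) = Add(Mul(6, N), Mul(6, l)))
Function('Y')(z) = Add(-15, Mul(3, z))
Add(45121, Mul(-1, Add(Function('Y')(Mul(3, Function('H')(Add(-5, Mul(-1, -3)), 6))), 8362))) = Add(45121, Mul(-1, Add(Add(-15, Mul(3, Mul(3, Add(Mul(6, 6), Mul(6, Add(-5, Mul(-1, -3))))))), 8362))) = Add(45121, Mul(-1, Add(Add(-15, Mul(3, Mul(3, Add(36, Mul(6, Add(-5, 3)))))), 8362))) = Add(45121, Mul(-1, Add(Add(-15, Mul(3, Mul(3, Add(36, Mul(6, -2))))), 8362))) = Add(45121, Mul(-1, Add(Add(-15, Mul(3, Mul(3, Add(36, -12)))), 8362))) = Add(45121, Mul(-1, Add(Add(-15, Mul(3, Mul(3, 24))), 8362))) = Add(45121, Mul(-1, Add(Add(-15, Mul(3, 72)), 8362))) = Add(45121, Mul(-1, Add(Add(-15, 216), 8362))) = Add(45121, Mul(-1, Add(201, 8362))) = Add(45121, Mul(-1, 8563)) = Add(45121, -8563) = 36558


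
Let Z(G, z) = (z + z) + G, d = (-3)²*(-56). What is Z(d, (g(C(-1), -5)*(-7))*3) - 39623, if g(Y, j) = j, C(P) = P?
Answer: -39917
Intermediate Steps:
d = -504 (d = 9*(-56) = -504)
Z(G, z) = G + 2*z (Z(G, z) = 2*z + G = G + 2*z)
Z(d, (g(C(-1), -5)*(-7))*3) - 39623 = (-504 + 2*(-5*(-7)*3)) - 39623 = (-504 + 2*(35*3)) - 39623 = (-504 + 2*105) - 39623 = (-504 + 210) - 39623 = -294 - 39623 = -39917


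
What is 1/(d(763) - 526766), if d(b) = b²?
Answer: 1/55403 ≈ 1.8050e-5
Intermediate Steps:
1/(d(763) - 526766) = 1/(763² - 526766) = 1/(582169 - 526766) = 1/55403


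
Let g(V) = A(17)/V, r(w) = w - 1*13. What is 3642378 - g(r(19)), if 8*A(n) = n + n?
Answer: 87417055/24 ≈ 3.6424e+6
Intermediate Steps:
A(n) = n/4 (A(n) = (n + n)/8 = (2*n)/8 = n/4)
r(w) = -13 + w (r(w) = w - 13 = -13 + w)
g(V) = 17/(4*V) (g(V) = ((1/4)*17)/V = 17/(4*V))
3642378 - g(r(19)) = 3642378 - 17/(4*(-13 + 19)) = 3642378 - 17/(4*6) = 3642378 - 1*17/24 = 3642378 - 17/24 = 87417055/24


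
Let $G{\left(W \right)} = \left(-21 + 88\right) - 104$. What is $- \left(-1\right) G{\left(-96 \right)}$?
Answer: $-37$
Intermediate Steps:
$G{\left(W \right)} = -37$ ($G{\left(W \right)} = 67 - 104 = -37$)
$- \left(-1\right) G{\left(-96 \right)} = - \left(-1\right) \left(-37\right) = \left(-1\right) 37 = -37$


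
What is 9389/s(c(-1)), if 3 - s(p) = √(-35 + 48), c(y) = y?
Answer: 9389/(3 - √13) ≈ -15505.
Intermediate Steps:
s(p) = 3 - √13 (s(p) = 3 - √(-35 + 48) = 3 - √13)
9389/s(c(-1)) = 9389/(3 - √13)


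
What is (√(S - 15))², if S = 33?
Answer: 18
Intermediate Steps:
(√(S - 15))² = (√(33 - 15))² = (√18)² = (3*√2)² = 18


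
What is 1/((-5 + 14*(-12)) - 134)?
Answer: -1/307 ≈ -0.0032573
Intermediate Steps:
1/((-5 + 14*(-12)) - 134) = 1/((-5 - 168) - 134) = 1/(-173 - 134) = 1/(-307) = -1/307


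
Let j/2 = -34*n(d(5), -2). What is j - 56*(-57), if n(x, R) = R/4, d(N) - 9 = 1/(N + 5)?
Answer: 3226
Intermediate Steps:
d(N) = 9 + 1/(5 + N) (d(N) = 9 + 1/(N + 5) = 9 + 1/(5 + N))
n(x, R) = R/4 (n(x, R) = R*(1/4) = R/4)
j = 34 (j = 2*(-17*(-2)/2) = 2*(-34*(-1/2)) = 2*17 = 34)
j - 56*(-57) = 34 - 56*(-57) = 34 + 3192 = 3226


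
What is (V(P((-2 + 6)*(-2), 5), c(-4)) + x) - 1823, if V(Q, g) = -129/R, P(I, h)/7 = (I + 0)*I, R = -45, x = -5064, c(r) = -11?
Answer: -103262/15 ≈ -6884.1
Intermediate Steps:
P(I, h) = 7*I² (P(I, h) = 7*((I + 0)*I) = 7*(I*I) = 7*I²)
V(Q, g) = 43/15 (V(Q, g) = -129/(-45) = -129*(-1/45) = 43/15)
(V(P((-2 + 6)*(-2), 5), c(-4)) + x) - 1823 = (43/15 - 5064) - 1823 = -75917/15 - 1823 = -103262/15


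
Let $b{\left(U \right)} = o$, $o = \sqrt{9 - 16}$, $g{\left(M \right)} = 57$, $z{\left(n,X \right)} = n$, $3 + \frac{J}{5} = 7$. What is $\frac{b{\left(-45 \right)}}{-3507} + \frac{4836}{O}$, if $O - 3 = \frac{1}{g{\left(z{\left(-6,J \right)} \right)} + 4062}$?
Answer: $\frac{9959742}{6179} - \frac{i \sqrt{7}}{3507} \approx 1611.9 - 0.00075442 i$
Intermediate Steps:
$J = 20$ ($J = -15 + 5 \cdot 7 = -15 + 35 = 20$)
$o = i \sqrt{7}$ ($o = \sqrt{-7} = i \sqrt{7} \approx 2.6458 i$)
$b{\left(U \right)} = i \sqrt{7}$
$O = \frac{12358}{4119}$ ($O = 3 + \frac{1}{57 + 4062} = 3 + \frac{1}{4119} = \frac{12358}{4119} \approx 3.0002$)
$\frac{b{\left(-45 \right)}}{-3507} + \frac{4836}{O} = \frac{i \sqrt{7}}{-3507} + \frac{4836}{\frac{12358}{4119}} = i \sqrt{7} \left(- \frac{1}{3507}\right) + 4836 \cdot \frac{4119}{12358} = - \frac{i \sqrt{7}}{3507} + \frac{9959742}{6179} = \frac{9959742}{6179} - \frac{i \sqrt{7}}{3507}$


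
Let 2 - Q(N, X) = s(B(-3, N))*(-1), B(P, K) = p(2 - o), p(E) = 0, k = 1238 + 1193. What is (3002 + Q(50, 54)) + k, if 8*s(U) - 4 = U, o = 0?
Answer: 10871/2 ≈ 5435.5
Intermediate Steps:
k = 2431
B(P, K) = 0
s(U) = 1/2 + U/8
Q(N, X) = 5/2 (Q(N, X) = 2 - (1/2 + (1/8)*0)*(-1) = 2 - (1/2 + 0)*(-1) = 2 - (-1)/2 = 2 - 1*(-1/2) = 2 + 1/2 = 5/2)
(3002 + Q(50, 54)) + k = (3002 + 5/2) + 2431 = 6009/2 + 2431 = 10871/2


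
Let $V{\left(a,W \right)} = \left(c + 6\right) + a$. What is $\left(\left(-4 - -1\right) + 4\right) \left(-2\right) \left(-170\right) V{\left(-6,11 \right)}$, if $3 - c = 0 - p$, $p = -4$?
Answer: $-340$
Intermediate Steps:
$c = -1$ ($c = 3 - \left(0 - -4\right) = 3 - \left(0 + 4\right) = 3 - 4 = -1$)
$V{\left(a,W \right)} = 5 + a$ ($V{\left(a,W \right)} = \left(-1 + 6\right) + a = 5 + a$)
$\left(\left(-4 - -1\right) + 4\right) \left(-2\right) \left(-170\right) V{\left(-6,11 \right)} = \left(\left(-4 - -1\right) + 4\right) \left(-2\right) \left(-170\right) \left(5 - 6\right) = \left(\left(-4 + 1\right) + 4\right) \left(-2\right) \left(-170\right) \left(-1\right) = \left(-3 + 4\right) \left(-2\right) \left(-170\right) \left(-1\right) = 1 \left(-2\right) \left(-170\right) \left(-1\right) = \left(-2\right) \left(-170\right) \left(-1\right) = 340 \left(-1\right) = -340$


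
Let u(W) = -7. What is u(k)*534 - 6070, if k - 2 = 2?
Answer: -9808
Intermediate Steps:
k = 4 (k = 2 + 2 = 4)
u(k)*534 - 6070 = -7*534 - 6070 = -3738 - 6070 = -9808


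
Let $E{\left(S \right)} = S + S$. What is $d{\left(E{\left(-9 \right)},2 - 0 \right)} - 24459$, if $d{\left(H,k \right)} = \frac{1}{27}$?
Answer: $- \frac{660392}{27} \approx -24459.0$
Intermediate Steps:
$E{\left(S \right)} = 2 S$
$d{\left(H,k \right)} = \frac{1}{27}$
$d{\left(E{\left(-9 \right)},2 - 0 \right)} - 24459 = \frac{1}{27} - 24459 = - \frac{660392}{27}$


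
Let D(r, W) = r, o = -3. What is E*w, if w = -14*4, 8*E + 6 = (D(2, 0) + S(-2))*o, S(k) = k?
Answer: 42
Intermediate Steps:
E = -¾ (E = -¾ + ((2 - 2)*(-3))/8 = -¾ + (0*(-3))/8 = -¾ + (⅛)*0 = -¾ + 0 = -¾ ≈ -0.75000)
w = -56
E*w = -¾*(-56) = 42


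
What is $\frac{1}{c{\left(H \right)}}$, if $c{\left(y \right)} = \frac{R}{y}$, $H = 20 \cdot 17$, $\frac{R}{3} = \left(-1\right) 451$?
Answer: $- \frac{340}{1353} \approx -0.25129$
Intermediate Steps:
$R = -1353$ ($R = 3 \left(\left(-1\right) 451\right) = 3 \left(-451\right) = -1353$)
$H = 340$
$c{\left(y \right)} = - \frac{1353}{y}$
$\frac{1}{c{\left(H \right)}} = \frac{1}{\left(-1353\right) \frac{1}{340}} = \frac{1}{- \frac{1353}{340}} = - \frac{340}{1353}$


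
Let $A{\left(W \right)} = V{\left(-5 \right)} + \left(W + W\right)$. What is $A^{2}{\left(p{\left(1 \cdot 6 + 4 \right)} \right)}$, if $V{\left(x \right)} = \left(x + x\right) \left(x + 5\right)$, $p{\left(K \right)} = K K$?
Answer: $40000$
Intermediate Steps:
$p{\left(K \right)} = K^{2}$
$V{\left(x \right)} = 2 x \left(5 + x\right)$
$A{\left(W \right)} = 2 W$ ($A{\left(W \right)} = 2 \left(-5\right) \left(5 - 5\right) + \left(W + W\right) = 2 \left(-5\right) 0 + 2 W = 0 + 2 W = 2 W$)
$A^{2}{\left(p{\left(1 \cdot 6 + 4 \right)} \right)} = \left(2 \left(1 \cdot 6 + 4\right)^{2}\right)^{2} = \left(2 \left(6 + 4\right)^{2}\right)^{2} = \left(2 \cdot 10^{2}\right)^{2} = \left(2 \cdot 100\right)^{2} = 200^{2} = 40000$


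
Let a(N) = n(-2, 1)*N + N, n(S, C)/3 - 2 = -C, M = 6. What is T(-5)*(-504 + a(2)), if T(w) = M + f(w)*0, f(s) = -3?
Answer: -2976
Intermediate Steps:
n(S, C) = 6 - 3*C (n(S, C) = 6 + 3*(-C) = 6 - 3*C)
T(w) = 6 (T(w) = 6 - 3*0 = 6 + 0 = 6)
a(N) = 4*N (a(N) = (6 - 3*1)*N + N = (6 - 3)*N + N = 3*N + N = 4*N)
T(-5)*(-504 + a(2)) = 6*(-504 + 4*2) = 6*(-504 + 8) = 6*(-496) = -2976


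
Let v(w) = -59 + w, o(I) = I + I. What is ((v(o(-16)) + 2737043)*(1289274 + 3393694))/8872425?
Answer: 12817058633536/8872425 ≈ 1.4446e+6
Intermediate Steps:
o(I) = 2*I
((v(o(-16)) + 2737043)*(1289274 + 3393694))/8872425 = (((-59 + 2*(-16)) + 2737043)*(1289274 + 3393694))/8872425 = (((-59 - 32) + 2737043)*4682968)*(1/8872425) = ((-91 + 2737043)*4682968)*(1/8872425) = (2736952*4682968)*(1/8872425) = 12817058633536*(1/8872425) = 12817058633536/8872425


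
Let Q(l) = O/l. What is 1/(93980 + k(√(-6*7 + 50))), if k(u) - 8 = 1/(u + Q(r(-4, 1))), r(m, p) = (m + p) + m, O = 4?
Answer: 35339516/3321493061423 - 98*√2/3321493061423 ≈ 1.0640e-5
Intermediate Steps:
r(m, p) = p + 2*m
Q(l) = 4/l
k(u) = 8 + 1/(-4/7 + u) (k(u) = 8 + 1/(u + 4/(1 + 2*(-4))) = 8 + 1/(u + 4/(1 - 8)) = 8 + 1/(u + 4/(-7)) = 8 + 1/(u + 4*(-⅐)) = 8 + 1/(u - 4/7) = 8 + 1/(-4/7 + u))
1/(93980 + k(√(-6*7 + 50))) = 1/(93980 + (-25 + 56*√(-6*7 + 50))/(-4 + 7*√(-6*7 + 50))) = 1/(93980 + (-25 + 56*√(-42 + 50))/(-4 + 7*√(-42 + 50))) = 1/(93980 + (-25 + 56*√8)/(-4 + 7*√8)) = 1/(93980 + (-25 + 56*(2*√2))/(-4 + 7*(2*√2))) = 1/(93980 + (-25 + 112*√2)/(-4 + 14*√2))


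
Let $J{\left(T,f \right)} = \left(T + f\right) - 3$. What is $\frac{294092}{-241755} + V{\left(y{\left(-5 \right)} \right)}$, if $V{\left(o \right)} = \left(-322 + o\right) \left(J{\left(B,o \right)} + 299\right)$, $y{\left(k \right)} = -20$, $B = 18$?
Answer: $- \frac{24308275832}{241755} \approx -1.0055 \cdot 10^{5}$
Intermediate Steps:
$J{\left(T,f \right)} = -3 + T + f$
$V{\left(o \right)} = \left(-322 + o\right) \left(314 + o\right)$ ($V{\left(o \right)} = \left(-322 + o\right) \left(\left(-3 + 18 + o\right) + 299\right) = \left(-322 + o\right) \left(\left(15 + o\right) + 299\right) = \left(-322 + o\right) \left(314 + o\right)$)
$\frac{294092}{-241755} + V{\left(y{\left(-5 \right)} \right)} = \frac{294092}{-241755} - \left(100948 - 400\right) = 294092 \left(- \frac{1}{241755}\right) + \left(-101108 + 400 + 160\right) = - \frac{294092}{241755} - 100548 = - \frac{24308275832}{241755}$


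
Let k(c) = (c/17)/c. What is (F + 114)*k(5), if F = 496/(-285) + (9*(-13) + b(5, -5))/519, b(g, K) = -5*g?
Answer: 5521472/838185 ≈ 6.5874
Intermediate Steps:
k(c) = 1/17 (k(c) = (c*(1/17))/c = (c/17)/c = 1/17)
F = -99298/49305 (F = 496/(-285) + (9*(-13) - 5*5)/519 = 496*(-1/285) + (-117 - 25)*(1/519) = -496/285 - 142*1/519 = -496/285 - 142/519 = -99298/49305 ≈ -2.0140)
(F + 114)*k(5) = (-99298/49305 + 114)*(1/17) = (5521472/49305)*(1/17) = 5521472/838185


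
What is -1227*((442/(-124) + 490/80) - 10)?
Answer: 2263815/248 ≈ 9128.3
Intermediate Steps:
-1227*((442/(-124) + 490/80) - 10) = -1227*((442*(-1/124) + 490*(1/80)) - 10) = -1227*((-221/62 + 49/8) - 10) = -1227*(635/248 - 10) = -1227*(-1845/248) = 2263815/248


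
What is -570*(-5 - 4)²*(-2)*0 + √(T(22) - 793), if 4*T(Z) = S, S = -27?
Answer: I*√3199/2 ≈ 28.28*I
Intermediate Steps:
T(Z) = -27/4 (T(Z) = (¼)*(-27) = -27/4)
-570*(-5 - 4)²*(-2)*0 + √(T(22) - 793) = -570*(-5 - 4)²*(-2)*0 + √(-27/4 - 793) = -570*(-9)²*(-2)*0 + √(-3199/4) = -570*81*(-2)*0 + I*√3199/2 = -(-92340)*0 + I*√3199/2 = -570*0 + I*√3199/2 = 0 + I*√3199/2 = I*√3199/2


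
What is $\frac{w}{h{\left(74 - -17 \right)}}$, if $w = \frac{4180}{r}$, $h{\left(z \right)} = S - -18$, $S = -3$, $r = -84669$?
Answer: $- \frac{836}{254007} \approx -0.0032912$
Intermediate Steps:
$h{\left(z \right)} = 15$ ($h{\left(z \right)} = -3 - -18 = -3 + 18 = 15$)
$w = - \frac{4180}{84669}$ ($w = \frac{4180}{-84669} = 4180 \left(- \frac{1}{84669}\right) = - \frac{4180}{84669} \approx -0.049369$)
$\frac{w}{h{\left(74 - -17 \right)}} = - \frac{4180}{84669 \cdot 15} = \left(- \frac{4180}{84669}\right) \frac{1}{15} = - \frac{836}{254007}$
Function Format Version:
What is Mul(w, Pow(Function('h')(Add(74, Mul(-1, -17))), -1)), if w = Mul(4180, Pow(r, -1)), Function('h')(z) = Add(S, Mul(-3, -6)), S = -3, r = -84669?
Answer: Rational(-836, 254007) ≈ -0.0032912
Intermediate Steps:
Function('h')(z) = 15 (Function('h')(z) = Add(-3, Mul(-3, -6)) = Add(-3, 18) = 15)
w = Rational(-4180, 84669) (w = Mul(4180, Pow(-84669, -1)) = Mul(4180, Rational(-1, 84669)) = Rational(-4180, 84669) ≈ -0.049369)
Mul(w, Pow(Function('h')(Add(74, Mul(-1, -17))), -1)) = Mul(Rational(-4180, 84669), Pow(15, -1)) = Mul(Rational(-4180, 84669), Rational(1, 15)) = Rational(-836, 254007)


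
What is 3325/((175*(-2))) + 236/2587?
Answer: -48681/5174 ≈ -9.4088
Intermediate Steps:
3325/((175*(-2))) + 236/2587 = 3325/(-350) + 236*(1/2587) = 3325*(-1/350) + 236/2587 = -19/2 + 236/2587 = -48681/5174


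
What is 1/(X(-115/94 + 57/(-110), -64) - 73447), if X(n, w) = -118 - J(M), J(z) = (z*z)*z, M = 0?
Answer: -1/73565 ≈ -1.3593e-5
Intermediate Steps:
J(z) = z³ (J(z) = z²*z = z³)
X(n, w) = -118 (X(n, w) = -118 - 1*0³ = -118 - 1*0 = -118 + 0 = -118)
1/(X(-115/94 + 57/(-110), -64) - 73447) = 1/(-118 - 73447) = 1/(-73565) = -1/73565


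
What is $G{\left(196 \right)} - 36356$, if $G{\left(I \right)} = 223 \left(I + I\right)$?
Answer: $51060$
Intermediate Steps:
$G{\left(I \right)} = 446 I$ ($G{\left(I \right)} = 223 \cdot 2 I = 446 I$)
$G{\left(196 \right)} - 36356 = 446 \cdot 196 - 36356 = 87416 - 36356 = 51060$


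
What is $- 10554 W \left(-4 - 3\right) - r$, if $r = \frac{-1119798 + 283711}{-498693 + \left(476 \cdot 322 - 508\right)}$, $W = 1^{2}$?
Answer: $\frac{25555706575}{345929} \approx 73876.0$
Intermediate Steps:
$W = 1$
$r = \frac{836087}{345929}$ ($r = - \frac{836087}{-498693 + \left(153272 - 508\right)} = - \frac{836087}{-498693 + 152764} = - \frac{836087}{-345929} = \left(-836087\right) \left(- \frac{1}{345929}\right) = \frac{836087}{345929} \approx 2.4169$)
$- 10554 W \left(-4 - 3\right) - r = - 10554 \cdot 1 \left(-4 - 3\right) - \frac{836087}{345929} = - 10554 \cdot 1 \left(-7\right) - \frac{836087}{345929} = \left(-10554\right) \left(-7\right) - \frac{836087}{345929} = 73878 - \frac{836087}{345929} = \frac{25555706575}{345929}$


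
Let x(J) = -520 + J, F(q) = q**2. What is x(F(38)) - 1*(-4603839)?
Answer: 4604763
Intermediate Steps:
x(F(38)) - 1*(-4603839) = (-520 + 38**2) - 1*(-4603839) = (-520 + 1444) + 4603839 = 924 + 4603839 = 4604763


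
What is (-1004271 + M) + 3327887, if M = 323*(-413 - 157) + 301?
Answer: 2139807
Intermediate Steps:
M = -183809 (M = 323*(-570) + 301 = -184110 + 301 = -183809)
(-1004271 + M) + 3327887 = (-1004271 - 183809) + 3327887 = -1188080 + 3327887 = 2139807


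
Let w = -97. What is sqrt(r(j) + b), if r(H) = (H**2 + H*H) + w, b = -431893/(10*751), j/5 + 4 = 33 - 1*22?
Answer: sqrt(129465918870)/7510 ≈ 47.911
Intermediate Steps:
j = 35 (j = -20 + 5*(33 - 1*22) = -20 + 5*(33 - 22) = -20 + 5*11 = -20 + 55 = 35)
b = -431893/7510 ≈ -57.509
r(H) = -97 + 2*H**2 (r(H) = (H**2 + H*H) - 97 = (H**2 + H**2) - 97 = 2*H**2 - 97 = -97 + 2*H**2)
sqrt(r(j) + b) = sqrt((-97 + 2*35**2) - 431893/7510) = sqrt((-97 + 2*1225) - 431893/7510) = sqrt((-97 + 2450) - 431893/7510) = sqrt(2353 - 431893/7510) = sqrt(17239137/7510) = sqrt(129465918870)/7510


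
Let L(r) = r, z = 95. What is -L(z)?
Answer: -95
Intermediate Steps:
-L(z) = -1*95 = -95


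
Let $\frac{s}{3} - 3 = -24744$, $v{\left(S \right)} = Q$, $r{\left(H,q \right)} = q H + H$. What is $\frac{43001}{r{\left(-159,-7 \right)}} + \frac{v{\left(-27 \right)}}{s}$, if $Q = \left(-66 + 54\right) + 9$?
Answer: $\frac{39403285}{874182} \approx 45.074$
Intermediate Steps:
$r{\left(H,q \right)} = H + H q$ ($r{\left(H,q \right)} = H q + H = H + H q$)
$Q = -3$ ($Q = -12 + 9 = -3$)
$v{\left(S \right)} = -3$
$s = -74223$ ($s = 9 + 3 \left(-24744\right) = 9 - 74232 = -74223$)
$\frac{43001}{r{\left(-159,-7 \right)}} + \frac{v{\left(-27 \right)}}{s} = \frac{43001}{\left(-159\right) \left(1 - 7\right)} - \frac{3}{-74223} = \frac{43001}{\left(-159\right) \left(-6\right)} - - \frac{1}{24741} = \frac{43001}{954} + \frac{1}{24741} = \frac{39403285}{874182}$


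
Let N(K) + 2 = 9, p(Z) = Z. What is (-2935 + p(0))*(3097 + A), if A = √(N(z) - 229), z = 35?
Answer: -9089695 - 2935*I*√222 ≈ -9.0897e+6 - 43731.0*I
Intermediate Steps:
N(K) = 7 (N(K) = -2 + 9 = 7)
A = I*√222 (A = √(7 - 229) = √(-222) = I*√222 ≈ 14.9*I)
(-2935 + p(0))*(3097 + A) = (-2935 + 0)*(3097 + I*√222) = -2935*(3097 + I*√222) = -9089695 - 2935*I*√222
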